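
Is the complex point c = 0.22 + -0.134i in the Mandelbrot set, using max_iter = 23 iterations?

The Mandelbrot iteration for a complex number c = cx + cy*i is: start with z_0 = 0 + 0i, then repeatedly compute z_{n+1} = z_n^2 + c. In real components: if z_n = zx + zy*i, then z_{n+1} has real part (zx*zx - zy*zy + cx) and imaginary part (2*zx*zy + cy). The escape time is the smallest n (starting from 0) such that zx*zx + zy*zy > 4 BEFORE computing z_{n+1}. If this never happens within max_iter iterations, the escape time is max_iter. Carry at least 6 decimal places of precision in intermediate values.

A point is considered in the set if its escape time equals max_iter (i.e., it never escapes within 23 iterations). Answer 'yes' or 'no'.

Answer: yes

Derivation:
z_0 = 0 + 0i, c = 0.2200 + -0.1340i
Iter 1: z = 0.2200 + -0.1340i, |z|^2 = 0.0664
Iter 2: z = 0.2504 + -0.1930i, |z|^2 = 0.1000
Iter 3: z = 0.2455 + -0.2307i, |z|^2 = 0.1135
Iter 4: z = 0.2271 + -0.2472i, |z|^2 = 0.1127
Iter 5: z = 0.2104 + -0.2463i, |z|^2 = 0.1049
Iter 6: z = 0.2036 + -0.2376i, |z|^2 = 0.0979
Iter 7: z = 0.2050 + -0.2308i, |z|^2 = 0.0953
Iter 8: z = 0.2088 + -0.2286i, |z|^2 = 0.0958
Iter 9: z = 0.2113 + -0.2295i, |z|^2 = 0.0973
Iter 10: z = 0.2120 + -0.2310i, |z|^2 = 0.0983
Iter 11: z = 0.2116 + -0.2319i, |z|^2 = 0.0986
Iter 12: z = 0.2110 + -0.2322i, |z|^2 = 0.0984
Iter 13: z = 0.2106 + -0.2320i, |z|^2 = 0.0982
Iter 14: z = 0.2106 + -0.2317i, |z|^2 = 0.0980
Iter 15: z = 0.2106 + -0.2316i, |z|^2 = 0.0980
Iter 16: z = 0.2107 + -0.2316i, |z|^2 = 0.0980
Iter 17: z = 0.2108 + -0.2316i, |z|^2 = 0.0981
Iter 18: z = 0.2108 + -0.2316i, |z|^2 = 0.0981
Iter 19: z = 0.2108 + -0.2317i, |z|^2 = 0.0981
Iter 20: z = 0.2108 + -0.2317i, |z|^2 = 0.0981
Iter 21: z = 0.2108 + -0.2316i, |z|^2 = 0.0981
Iter 22: z = 0.2108 + -0.2316i, |z|^2 = 0.0981
Did not escape in 23 iterations → in set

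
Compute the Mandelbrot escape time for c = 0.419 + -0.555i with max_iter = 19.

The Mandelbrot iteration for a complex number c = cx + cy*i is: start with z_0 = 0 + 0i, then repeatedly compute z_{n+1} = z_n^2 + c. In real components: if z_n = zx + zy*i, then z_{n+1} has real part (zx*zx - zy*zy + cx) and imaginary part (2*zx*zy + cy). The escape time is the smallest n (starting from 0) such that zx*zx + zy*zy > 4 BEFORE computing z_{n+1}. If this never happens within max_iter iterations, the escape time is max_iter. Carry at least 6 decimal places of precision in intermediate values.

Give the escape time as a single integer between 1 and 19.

z_0 = 0 + 0i, c = 0.4190 + -0.5550i
Iter 1: z = 0.4190 + -0.5550i, |z|^2 = 0.4836
Iter 2: z = 0.2865 + -1.0201i, |z|^2 = 1.1227
Iter 3: z = -0.5395 + -1.1396i, |z|^2 = 1.5897
Iter 4: z = -0.5886 + 0.6746i, |z|^2 = 0.8015
Iter 5: z = 0.3104 + -1.3491i, |z|^2 = 1.9165
Iter 6: z = -1.3048 + -1.3926i, |z|^2 = 3.6418
Iter 7: z = 0.1821 + 3.0790i, |z|^2 = 9.5136
Escaped at iteration 7

Answer: 7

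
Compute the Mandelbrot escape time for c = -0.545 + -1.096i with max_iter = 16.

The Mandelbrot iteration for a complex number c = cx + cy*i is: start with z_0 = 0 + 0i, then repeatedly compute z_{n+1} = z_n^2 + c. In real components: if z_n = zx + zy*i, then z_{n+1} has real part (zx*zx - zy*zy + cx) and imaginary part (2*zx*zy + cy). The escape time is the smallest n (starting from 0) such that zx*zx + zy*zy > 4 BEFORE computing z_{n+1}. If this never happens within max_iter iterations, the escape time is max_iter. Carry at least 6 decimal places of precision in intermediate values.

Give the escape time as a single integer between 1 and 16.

z_0 = 0 + 0i, c = -0.5450 + -1.0960i
Iter 1: z = -0.5450 + -1.0960i, |z|^2 = 1.4982
Iter 2: z = -1.4492 + 0.0986i, |z|^2 = 2.1099
Iter 3: z = 1.5454 + -1.3819i, |z|^2 = 4.2980
Escaped at iteration 3

Answer: 3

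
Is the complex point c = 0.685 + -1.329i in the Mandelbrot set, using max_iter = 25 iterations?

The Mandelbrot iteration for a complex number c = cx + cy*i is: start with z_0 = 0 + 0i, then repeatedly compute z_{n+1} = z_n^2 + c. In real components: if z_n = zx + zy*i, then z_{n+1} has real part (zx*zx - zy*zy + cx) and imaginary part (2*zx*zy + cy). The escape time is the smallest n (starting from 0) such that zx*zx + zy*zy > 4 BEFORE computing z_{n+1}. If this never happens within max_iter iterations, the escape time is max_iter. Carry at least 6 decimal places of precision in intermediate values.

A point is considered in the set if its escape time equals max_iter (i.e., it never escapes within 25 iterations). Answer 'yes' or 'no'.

Answer: no

Derivation:
z_0 = 0 + 0i, c = 0.6850 + -1.3290i
Iter 1: z = 0.6850 + -1.3290i, |z|^2 = 2.2355
Iter 2: z = -0.6120 + -3.1497i, |z|^2 = 10.2954
Escaped at iteration 2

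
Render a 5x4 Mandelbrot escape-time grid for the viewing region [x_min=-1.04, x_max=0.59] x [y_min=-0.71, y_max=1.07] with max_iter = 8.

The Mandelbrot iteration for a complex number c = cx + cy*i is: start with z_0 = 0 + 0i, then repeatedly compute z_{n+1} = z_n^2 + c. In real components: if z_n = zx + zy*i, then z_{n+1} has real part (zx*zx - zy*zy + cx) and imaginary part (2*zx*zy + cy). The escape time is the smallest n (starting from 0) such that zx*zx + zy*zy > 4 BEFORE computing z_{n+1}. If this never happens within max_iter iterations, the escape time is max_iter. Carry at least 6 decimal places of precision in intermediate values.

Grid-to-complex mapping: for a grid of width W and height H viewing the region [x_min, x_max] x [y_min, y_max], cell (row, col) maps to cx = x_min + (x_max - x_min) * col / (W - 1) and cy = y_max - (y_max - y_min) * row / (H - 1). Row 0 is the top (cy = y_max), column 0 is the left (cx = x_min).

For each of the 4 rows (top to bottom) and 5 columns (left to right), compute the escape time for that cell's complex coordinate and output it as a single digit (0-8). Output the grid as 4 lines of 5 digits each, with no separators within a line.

Answer: 33642
58884
88884
36863

Derivation:
(row=0, col=0): c = -1.0400 + 1.0700i → escape time 3
(row=0, col=1): c = -0.6325 + 1.0700i → escape time 3
(row=0, col=2): c = -0.2250 + 1.0700i → escape time 6
(row=0, col=3): c = 0.1825 + 1.0700i → escape time 4
(row=0, col=4): c = 0.5900 + 1.0700i → escape time 2
(row=1, col=0): c = -1.0400 + 0.4767i → escape time 5
(row=1, col=1): c = -0.6325 + 0.4767i → escape time 8
(row=1, col=2): c = -0.2250 + 0.4767i → escape time 8
(row=1, col=3): c = 0.1825 + 0.4767i → escape time 8
(row=1, col=4): c = 0.5900 + 0.4767i → escape time 4
(row=2, col=0): c = -1.0400 + -0.1167i → escape time 8
(row=2, col=1): c = -0.6325 + -0.1167i → escape time 8
(row=2, col=2): c = -0.2250 + -0.1167i → escape time 8
(row=2, col=3): c = 0.1825 + -0.1167i → escape time 8
(row=2, col=4): c = 0.5900 + -0.1167i → escape time 4
(row=3, col=0): c = -1.0400 + -0.7100i → escape time 3
(row=3, col=1): c = -0.6325 + -0.7100i → escape time 6
(row=3, col=2): c = -0.2250 + -0.7100i → escape time 8
(row=3, col=3): c = 0.1825 + -0.7100i → escape time 6
(row=3, col=4): c = 0.5900 + -0.7100i → escape time 3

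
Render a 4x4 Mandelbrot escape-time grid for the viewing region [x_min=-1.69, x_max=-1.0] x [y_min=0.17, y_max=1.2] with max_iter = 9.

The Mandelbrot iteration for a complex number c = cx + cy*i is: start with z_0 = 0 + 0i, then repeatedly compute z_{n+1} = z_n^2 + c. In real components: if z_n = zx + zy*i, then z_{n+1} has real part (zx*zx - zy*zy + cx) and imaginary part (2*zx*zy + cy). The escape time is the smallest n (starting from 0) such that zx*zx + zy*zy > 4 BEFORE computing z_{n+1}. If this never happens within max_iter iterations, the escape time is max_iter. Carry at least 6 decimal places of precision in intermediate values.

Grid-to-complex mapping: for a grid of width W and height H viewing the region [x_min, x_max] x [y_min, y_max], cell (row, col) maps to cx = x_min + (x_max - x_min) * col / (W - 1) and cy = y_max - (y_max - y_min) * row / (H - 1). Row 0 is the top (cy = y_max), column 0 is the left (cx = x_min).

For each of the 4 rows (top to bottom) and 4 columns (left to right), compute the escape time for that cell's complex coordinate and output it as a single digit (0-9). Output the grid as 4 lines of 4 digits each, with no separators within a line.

Answer: 1223
2333
3345
4699

Derivation:
(row=0, col=0): c = -1.6900 + 1.2000i → escape time 1
(row=0, col=1): c = -1.4600 + 1.2000i → escape time 2
(row=0, col=2): c = -1.2300 + 1.2000i → escape time 2
(row=0, col=3): c = -1.0000 + 1.2000i → escape time 3
(row=1, col=0): c = -1.6900 + 0.8567i → escape time 2
(row=1, col=1): c = -1.4600 + 0.8567i → escape time 3
(row=1, col=2): c = -1.2300 + 0.8567i → escape time 3
(row=1, col=3): c = -1.0000 + 0.8567i → escape time 3
(row=2, col=0): c = -1.6900 + 0.5133i → escape time 3
(row=2, col=1): c = -1.4600 + 0.5133i → escape time 3
(row=2, col=2): c = -1.2300 + 0.5133i → escape time 4
(row=2, col=3): c = -1.0000 + 0.5133i → escape time 5
(row=3, col=0): c = -1.6900 + 0.1700i → escape time 4
(row=3, col=1): c = -1.4600 + 0.1700i → escape time 6
(row=3, col=2): c = -1.2300 + 0.1700i → escape time 9
(row=3, col=3): c = -1.0000 + 0.1700i → escape time 9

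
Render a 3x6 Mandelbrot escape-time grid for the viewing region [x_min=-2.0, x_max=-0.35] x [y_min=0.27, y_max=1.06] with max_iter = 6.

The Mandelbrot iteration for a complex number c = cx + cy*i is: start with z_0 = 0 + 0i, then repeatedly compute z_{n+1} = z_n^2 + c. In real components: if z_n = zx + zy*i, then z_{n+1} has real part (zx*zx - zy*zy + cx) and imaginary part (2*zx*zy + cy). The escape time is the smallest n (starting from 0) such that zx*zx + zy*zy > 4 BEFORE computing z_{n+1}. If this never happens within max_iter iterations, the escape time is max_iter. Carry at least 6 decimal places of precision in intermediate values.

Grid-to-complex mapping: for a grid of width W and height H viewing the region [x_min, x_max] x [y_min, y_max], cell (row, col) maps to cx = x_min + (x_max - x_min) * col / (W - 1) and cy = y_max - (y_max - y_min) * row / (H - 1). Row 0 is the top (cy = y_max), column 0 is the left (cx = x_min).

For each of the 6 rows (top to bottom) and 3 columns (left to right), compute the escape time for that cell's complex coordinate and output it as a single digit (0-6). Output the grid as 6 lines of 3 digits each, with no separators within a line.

(row=0, col=0): c = -2.0000 + 1.0600i → escape time 1
(row=0, col=1): c = -1.1750 + 1.0600i → escape time 3
(row=0, col=2): c = -0.3500 + 1.0600i → escape time 4
(row=1, col=0): c = -2.0000 + 0.9020i → escape time 1
(row=1, col=1): c = -1.1750 + 0.9020i → escape time 3
(row=1, col=2): c = -0.3500 + 0.9020i → escape time 5
(row=2, col=0): c = -2.0000 + 0.7440i → escape time 1
(row=2, col=1): c = -1.1750 + 0.7440i → escape time 3
(row=2, col=2): c = -0.3500 + 0.7440i → escape time 6
(row=3, col=0): c = -2.0000 + 0.5860i → escape time 1
(row=3, col=1): c = -1.1750 + 0.5860i → escape time 4
(row=3, col=2): c = -0.3500 + 0.5860i → escape time 6
(row=4, col=0): c = -2.0000 + 0.4280i → escape time 1
(row=4, col=1): c = -1.1750 + 0.4280i → escape time 6
(row=4, col=2): c = -0.3500 + 0.4280i → escape time 6
(row=5, col=0): c = -2.0000 + 0.2700i → escape time 1
(row=5, col=1): c = -1.1750 + 0.2700i → escape time 6
(row=5, col=2): c = -0.3500 + 0.2700i → escape time 6

Answer: 134
135
136
146
166
166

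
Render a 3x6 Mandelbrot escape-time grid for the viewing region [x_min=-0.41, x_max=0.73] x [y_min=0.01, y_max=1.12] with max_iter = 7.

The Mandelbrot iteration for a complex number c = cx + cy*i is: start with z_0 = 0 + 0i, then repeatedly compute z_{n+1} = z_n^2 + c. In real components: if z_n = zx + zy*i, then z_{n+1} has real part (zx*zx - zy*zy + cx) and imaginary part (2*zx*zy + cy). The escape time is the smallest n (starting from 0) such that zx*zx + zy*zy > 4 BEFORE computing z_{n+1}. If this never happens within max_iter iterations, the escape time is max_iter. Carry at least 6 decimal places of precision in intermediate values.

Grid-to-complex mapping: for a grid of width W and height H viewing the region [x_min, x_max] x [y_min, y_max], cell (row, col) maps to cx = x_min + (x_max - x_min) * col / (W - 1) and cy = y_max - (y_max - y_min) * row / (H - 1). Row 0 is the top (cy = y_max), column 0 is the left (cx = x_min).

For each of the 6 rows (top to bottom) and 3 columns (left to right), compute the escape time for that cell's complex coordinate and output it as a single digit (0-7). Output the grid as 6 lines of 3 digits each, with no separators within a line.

(row=0, col=0): c = -0.4100 + 1.1200i → escape time 4
(row=0, col=1): c = 0.1600 + 1.1200i → escape time 3
(row=0, col=2): c = 0.7300 + 1.1200i → escape time 2
(row=1, col=0): c = -0.4100 + 0.8980i → escape time 5
(row=1, col=1): c = 0.1600 + 0.8980i → escape time 5
(row=1, col=2): c = 0.7300 + 0.8980i → escape time 2
(row=2, col=0): c = -0.4100 + 0.6760i → escape time 7
(row=2, col=1): c = 0.1600 + 0.6760i → escape time 7
(row=2, col=2): c = 0.7300 + 0.6760i → escape time 3
(row=3, col=0): c = -0.4100 + 0.4540i → escape time 7
(row=3, col=1): c = 0.1600 + 0.4540i → escape time 7
(row=3, col=2): c = 0.7300 + 0.4540i → escape time 3
(row=4, col=0): c = -0.4100 + 0.2320i → escape time 7
(row=4, col=1): c = 0.1600 + 0.2320i → escape time 7
(row=4, col=2): c = 0.7300 + 0.2320i → escape time 3
(row=5, col=0): c = -0.4100 + 0.0100i → escape time 7
(row=5, col=1): c = 0.1600 + 0.0100i → escape time 7
(row=5, col=2): c = 0.7300 + 0.0100i → escape time 3

Answer: 432
552
773
773
773
773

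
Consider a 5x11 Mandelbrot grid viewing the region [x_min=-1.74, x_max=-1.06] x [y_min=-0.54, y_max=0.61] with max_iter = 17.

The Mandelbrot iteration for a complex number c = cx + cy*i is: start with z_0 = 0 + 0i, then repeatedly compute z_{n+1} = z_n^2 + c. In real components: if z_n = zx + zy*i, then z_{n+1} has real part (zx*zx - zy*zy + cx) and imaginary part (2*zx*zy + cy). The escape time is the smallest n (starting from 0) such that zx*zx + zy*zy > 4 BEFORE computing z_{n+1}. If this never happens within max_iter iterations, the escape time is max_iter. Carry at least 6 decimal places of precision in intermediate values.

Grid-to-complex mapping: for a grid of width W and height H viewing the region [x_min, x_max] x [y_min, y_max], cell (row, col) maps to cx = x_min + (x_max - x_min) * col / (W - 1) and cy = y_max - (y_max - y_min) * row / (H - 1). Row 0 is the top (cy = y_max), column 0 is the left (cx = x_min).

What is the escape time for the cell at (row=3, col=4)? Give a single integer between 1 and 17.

Answer: 17

Derivation:
z_0 = 0 + 0i, c = -1.0600 + 0.2650i
Iter 1: z = -1.0600 + 0.2650i, |z|^2 = 1.1938
Iter 2: z = -0.0066 + -0.2968i, |z|^2 = 0.0881
Iter 3: z = -1.1480 + 0.2689i, |z|^2 = 1.3903
Iter 4: z = 0.1857 + -0.3525i, |z|^2 = 0.1587
Iter 5: z = -1.1498 + 0.1341i, |z|^2 = 1.3400
Iter 6: z = 0.2440 + -0.0434i, |z|^2 = 0.0614
Iter 7: z = -1.0023 + 0.2438i, |z|^2 = 1.0642
Iter 8: z = -0.1148 + -0.2238i, |z|^2 = 0.0633
Iter 9: z = -1.0969 + 0.3164i, |z|^2 = 1.3033
Iter 10: z = 0.0432 + -0.4291i, |z|^2 = 0.1860
Iter 11: z = -1.2422 + 0.2280i, |z|^2 = 1.5951
Iter 12: z = 0.4312 + -0.3014i, |z|^2 = 0.2768
Iter 13: z = -0.9649 + 0.0051i, |z|^2 = 0.9310
Iter 14: z = -0.1290 + 0.2552i, |z|^2 = 0.0818
Iter 15: z = -1.1085 + 0.1991i, |z|^2 = 1.2684
Iter 16: z = 0.1290 + -0.1765i, |z|^2 = 0.0478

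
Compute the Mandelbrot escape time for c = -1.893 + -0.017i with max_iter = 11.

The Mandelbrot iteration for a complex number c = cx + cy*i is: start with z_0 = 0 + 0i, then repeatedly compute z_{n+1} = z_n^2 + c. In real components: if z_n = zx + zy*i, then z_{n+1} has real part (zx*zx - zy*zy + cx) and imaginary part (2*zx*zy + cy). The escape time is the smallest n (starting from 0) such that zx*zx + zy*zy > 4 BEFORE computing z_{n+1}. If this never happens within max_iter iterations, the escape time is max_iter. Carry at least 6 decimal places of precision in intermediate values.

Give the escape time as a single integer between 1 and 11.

Answer: 7

Derivation:
z_0 = 0 + 0i, c = -1.8930 + -0.0170i
Iter 1: z = -1.8930 + -0.0170i, |z|^2 = 3.5837
Iter 2: z = 1.6902 + 0.0474i, |z|^2 = 2.8589
Iter 3: z = 0.9614 + 0.1431i, |z|^2 = 0.9448
Iter 4: z = -0.9892 + 0.2581i, |z|^2 = 1.0451
Iter 5: z = -0.9811 + -0.5277i, |z|^2 = 1.2411
Iter 6: z = -1.2088 + 1.0185i, |z|^2 = 2.4987
Iter 7: z = -1.4691 + -2.4795i, |z|^2 = 8.3062
Escaped at iteration 7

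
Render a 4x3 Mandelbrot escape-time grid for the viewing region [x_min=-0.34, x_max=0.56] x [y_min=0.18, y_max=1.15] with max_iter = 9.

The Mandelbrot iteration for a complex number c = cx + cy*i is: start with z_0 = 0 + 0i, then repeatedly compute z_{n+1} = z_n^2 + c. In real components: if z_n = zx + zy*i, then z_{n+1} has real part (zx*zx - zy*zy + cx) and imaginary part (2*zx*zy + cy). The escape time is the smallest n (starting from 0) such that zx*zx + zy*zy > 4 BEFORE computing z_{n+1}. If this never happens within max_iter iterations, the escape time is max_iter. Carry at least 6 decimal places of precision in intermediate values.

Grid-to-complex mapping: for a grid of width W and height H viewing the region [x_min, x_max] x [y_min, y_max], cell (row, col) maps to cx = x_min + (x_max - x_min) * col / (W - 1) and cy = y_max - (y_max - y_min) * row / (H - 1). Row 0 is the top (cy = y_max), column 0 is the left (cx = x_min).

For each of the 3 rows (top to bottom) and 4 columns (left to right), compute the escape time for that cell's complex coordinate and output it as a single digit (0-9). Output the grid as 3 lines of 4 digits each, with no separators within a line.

(row=0, col=0): c = -0.3400 + 1.1500i → escape time 4
(row=0, col=1): c = -0.0400 + 1.1500i → escape time 4
(row=0, col=2): c = 0.2600 + 1.1500i → escape time 2
(row=0, col=3): c = 0.5600 + 1.1500i → escape time 2
(row=1, col=0): c = -0.3400 + 0.6650i → escape time 9
(row=1, col=1): c = -0.0400 + 0.6650i → escape time 9
(row=1, col=2): c = 0.2600 + 0.6650i → escape time 7
(row=1, col=3): c = 0.5600 + 0.6650i → escape time 3
(row=2, col=0): c = -0.3400 + 0.1800i → escape time 9
(row=2, col=1): c = -0.0400 + 0.1800i → escape time 9
(row=2, col=2): c = 0.2600 + 0.1800i → escape time 9
(row=2, col=3): c = 0.5600 + 0.1800i → escape time 4

Answer: 4422
9973
9994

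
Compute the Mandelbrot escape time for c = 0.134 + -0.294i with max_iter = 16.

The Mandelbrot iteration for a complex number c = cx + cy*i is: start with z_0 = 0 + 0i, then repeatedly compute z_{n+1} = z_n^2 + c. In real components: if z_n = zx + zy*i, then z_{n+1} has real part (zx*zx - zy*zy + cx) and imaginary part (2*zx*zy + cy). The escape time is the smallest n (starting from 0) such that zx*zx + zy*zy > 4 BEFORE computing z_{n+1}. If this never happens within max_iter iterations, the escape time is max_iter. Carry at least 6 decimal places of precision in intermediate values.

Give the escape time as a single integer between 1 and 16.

z_0 = 0 + 0i, c = 0.1340 + -0.2940i
Iter 1: z = 0.1340 + -0.2940i, |z|^2 = 0.1044
Iter 2: z = 0.0655 + -0.3728i, |z|^2 = 0.1433
Iter 3: z = -0.0007 + -0.3429i, |z|^2 = 0.1175
Iter 4: z = 0.0165 + -0.2935i, |z|^2 = 0.0864
Iter 5: z = 0.0481 + -0.3037i, |z|^2 = 0.0945
Iter 6: z = 0.0441 + -0.3232i, |z|^2 = 0.1064
Iter 7: z = 0.0315 + -0.3225i, |z|^2 = 0.1050
Iter 8: z = 0.0310 + -0.3143i, |z|^2 = 0.0997
Iter 9: z = 0.0362 + -0.3135i, |z|^2 = 0.0996
Iter 10: z = 0.0370 + -0.3167i, |z|^2 = 0.1017
Iter 11: z = 0.0351 + -0.3175i, |z|^2 = 0.1020
Iter 12: z = 0.0344 + -0.3163i, |z|^2 = 0.1012
Iter 13: z = 0.0352 + -0.3158i, |z|^2 = 0.1010
Iter 14: z = 0.0355 + -0.3162i, |z|^2 = 0.1012
Iter 15: z = 0.0353 + -0.3165i, |z|^2 = 0.1014

Answer: 16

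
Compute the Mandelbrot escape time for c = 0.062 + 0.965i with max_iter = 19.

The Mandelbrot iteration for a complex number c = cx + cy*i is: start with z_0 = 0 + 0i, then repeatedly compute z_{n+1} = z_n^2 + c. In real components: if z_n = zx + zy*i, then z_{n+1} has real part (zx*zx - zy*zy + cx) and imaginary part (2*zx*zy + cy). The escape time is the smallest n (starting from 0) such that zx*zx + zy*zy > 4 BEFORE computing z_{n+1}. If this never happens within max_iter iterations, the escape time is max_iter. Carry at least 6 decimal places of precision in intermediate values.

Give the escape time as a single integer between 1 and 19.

Answer: 5

Derivation:
z_0 = 0 + 0i, c = 0.0620 + 0.9650i
Iter 1: z = 0.0620 + 0.9650i, |z|^2 = 0.9351
Iter 2: z = -0.8654 + 1.0847i, |z|^2 = 1.9254
Iter 3: z = -0.3656 + -0.9123i, |z|^2 = 0.9659
Iter 4: z = -0.6366 + 1.6321i, |z|^2 = 3.0689
Iter 5: z = -2.1964 + -1.1130i, |z|^2 = 6.0628
Escaped at iteration 5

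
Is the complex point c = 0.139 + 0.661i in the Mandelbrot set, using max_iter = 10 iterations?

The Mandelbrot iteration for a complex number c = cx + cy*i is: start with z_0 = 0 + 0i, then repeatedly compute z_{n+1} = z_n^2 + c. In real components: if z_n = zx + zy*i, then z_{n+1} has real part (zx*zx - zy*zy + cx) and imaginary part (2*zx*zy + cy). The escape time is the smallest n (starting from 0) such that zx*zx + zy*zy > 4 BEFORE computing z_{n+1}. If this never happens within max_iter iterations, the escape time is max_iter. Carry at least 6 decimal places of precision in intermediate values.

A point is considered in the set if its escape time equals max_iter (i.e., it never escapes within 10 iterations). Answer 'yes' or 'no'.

z_0 = 0 + 0i, c = 0.1390 + 0.6610i
Iter 1: z = 0.1390 + 0.6610i, |z|^2 = 0.4562
Iter 2: z = -0.2786 + 0.8448i, |z|^2 = 0.7912
Iter 3: z = -0.4970 + 0.1903i, |z|^2 = 0.2832
Iter 4: z = 0.3498 + 0.4718i, |z|^2 = 0.3450
Iter 5: z = 0.0387 + 0.9911i, |z|^2 = 0.9838
Iter 6: z = -0.8418 + 0.7378i, |z|^2 = 1.2528
Iter 7: z = 0.3033 + -0.5810i, |z|^2 = 0.4296
Iter 8: z = -0.1066 + 0.3086i, |z|^2 = 0.1066
Iter 9: z = 0.0552 + 0.5952i, |z|^2 = 0.3573
Did not escape in 10 iterations → in set

Answer: yes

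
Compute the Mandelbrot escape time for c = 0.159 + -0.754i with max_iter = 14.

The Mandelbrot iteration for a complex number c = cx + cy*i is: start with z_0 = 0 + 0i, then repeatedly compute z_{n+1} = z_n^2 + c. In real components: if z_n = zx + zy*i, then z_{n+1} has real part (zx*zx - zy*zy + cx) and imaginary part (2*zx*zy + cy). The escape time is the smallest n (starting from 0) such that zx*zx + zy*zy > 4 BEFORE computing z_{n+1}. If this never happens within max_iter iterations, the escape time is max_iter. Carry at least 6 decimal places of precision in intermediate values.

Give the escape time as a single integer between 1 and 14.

z_0 = 0 + 0i, c = 0.1590 + -0.7540i
Iter 1: z = 0.1590 + -0.7540i, |z|^2 = 0.5938
Iter 2: z = -0.3842 + -0.9938i, |z|^2 = 1.1352
Iter 3: z = -0.6809 + 0.0097i, |z|^2 = 0.4638
Iter 4: z = 0.6226 + -0.7672i, |z|^2 = 0.9762
Iter 5: z = -0.0420 + -1.7093i, |z|^2 = 2.9234
Iter 6: z = -2.7609 + -0.6106i, |z|^2 = 7.9955
Escaped at iteration 6

Answer: 6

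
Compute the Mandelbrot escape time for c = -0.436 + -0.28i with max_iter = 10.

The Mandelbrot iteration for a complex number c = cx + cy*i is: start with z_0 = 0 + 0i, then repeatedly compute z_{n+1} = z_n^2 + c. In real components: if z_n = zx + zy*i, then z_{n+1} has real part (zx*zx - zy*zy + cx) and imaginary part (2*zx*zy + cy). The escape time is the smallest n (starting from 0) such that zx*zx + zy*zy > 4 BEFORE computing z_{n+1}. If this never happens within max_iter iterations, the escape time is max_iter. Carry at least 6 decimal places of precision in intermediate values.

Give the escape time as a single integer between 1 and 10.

z_0 = 0 + 0i, c = -0.4360 + -0.2800i
Iter 1: z = -0.4360 + -0.2800i, |z|^2 = 0.2685
Iter 2: z = -0.3243 + -0.0358i, |z|^2 = 0.1065
Iter 3: z = -0.3321 + -0.2568i, |z|^2 = 0.1762
Iter 4: z = -0.3916 + -0.1095i, |z|^2 = 0.1654
Iter 5: z = -0.2946 + -0.1943i, |z|^2 = 0.1245
Iter 6: z = -0.3869 + -0.1655i, |z|^2 = 0.1771
Iter 7: z = -0.3137 + -0.1519i, |z|^2 = 0.1215
Iter 8: z = -0.3607 + -0.1847i, |z|^2 = 0.1642
Iter 9: z = -0.3400 + -0.1468i, |z|^2 = 0.1372

Answer: 10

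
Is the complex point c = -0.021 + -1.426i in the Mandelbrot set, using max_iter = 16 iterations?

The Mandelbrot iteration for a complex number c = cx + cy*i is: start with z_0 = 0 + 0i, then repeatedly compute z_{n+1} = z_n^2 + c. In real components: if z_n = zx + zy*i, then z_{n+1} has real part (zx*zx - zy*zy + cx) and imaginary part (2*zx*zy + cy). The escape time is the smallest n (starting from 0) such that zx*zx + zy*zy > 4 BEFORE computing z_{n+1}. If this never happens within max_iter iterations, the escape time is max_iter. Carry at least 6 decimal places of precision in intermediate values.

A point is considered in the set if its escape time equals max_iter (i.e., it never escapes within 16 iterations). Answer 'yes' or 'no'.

z_0 = 0 + 0i, c = -0.0210 + -1.4260i
Iter 1: z = -0.0210 + -1.4260i, |z|^2 = 2.0339
Iter 2: z = -2.0540 + -1.3661i, |z|^2 = 6.0853
Escaped at iteration 2

Answer: no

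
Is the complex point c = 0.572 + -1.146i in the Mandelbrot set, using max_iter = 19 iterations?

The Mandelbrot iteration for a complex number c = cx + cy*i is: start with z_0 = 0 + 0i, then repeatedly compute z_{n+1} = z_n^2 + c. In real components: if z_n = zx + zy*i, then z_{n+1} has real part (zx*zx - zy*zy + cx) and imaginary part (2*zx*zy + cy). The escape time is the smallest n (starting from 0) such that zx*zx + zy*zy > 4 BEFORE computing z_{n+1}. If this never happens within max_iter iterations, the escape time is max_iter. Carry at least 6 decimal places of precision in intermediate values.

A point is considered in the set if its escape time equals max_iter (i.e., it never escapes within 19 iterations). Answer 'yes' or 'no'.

Answer: no

Derivation:
z_0 = 0 + 0i, c = 0.5720 + -1.1460i
Iter 1: z = 0.5720 + -1.1460i, |z|^2 = 1.6405
Iter 2: z = -0.4141 + -2.4570i, |z|^2 = 6.2085
Escaped at iteration 2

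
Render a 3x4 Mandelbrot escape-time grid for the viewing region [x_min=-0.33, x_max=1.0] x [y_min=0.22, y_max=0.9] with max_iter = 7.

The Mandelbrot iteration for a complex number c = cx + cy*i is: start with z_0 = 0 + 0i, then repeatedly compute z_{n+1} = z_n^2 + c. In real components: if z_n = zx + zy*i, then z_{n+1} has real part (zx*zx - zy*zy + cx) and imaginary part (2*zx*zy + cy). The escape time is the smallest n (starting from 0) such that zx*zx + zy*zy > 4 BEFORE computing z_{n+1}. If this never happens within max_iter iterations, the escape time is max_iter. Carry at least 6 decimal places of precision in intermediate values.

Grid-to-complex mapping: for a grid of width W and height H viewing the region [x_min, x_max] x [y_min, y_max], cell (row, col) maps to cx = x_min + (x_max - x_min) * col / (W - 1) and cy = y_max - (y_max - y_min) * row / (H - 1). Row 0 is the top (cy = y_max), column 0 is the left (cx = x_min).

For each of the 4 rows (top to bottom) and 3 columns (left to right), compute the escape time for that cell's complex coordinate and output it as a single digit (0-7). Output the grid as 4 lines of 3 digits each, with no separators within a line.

(row=0, col=0): c = -0.3300 + 0.9000i → escape time 5
(row=0, col=1): c = 0.3350 + 0.9000i → escape time 4
(row=0, col=2): c = 1.0000 + 0.9000i → escape time 2
(row=1, col=0): c = -0.3300 + 0.6733i → escape time 7
(row=1, col=1): c = 0.3350 + 0.6733i → escape time 7
(row=1, col=2): c = 1.0000 + 0.6733i → escape time 2
(row=2, col=0): c = -0.3300 + 0.4467i → escape time 7
(row=2, col=1): c = 0.3350 + 0.4467i → escape time 7
(row=2, col=2): c = 1.0000 + 0.4467i → escape time 2
(row=3, col=0): c = -0.3300 + 0.2200i → escape time 7
(row=3, col=1): c = 0.3350 + 0.2200i → escape time 7
(row=3, col=2): c = 1.0000 + 0.2200i → escape time 2

Answer: 542
772
772
772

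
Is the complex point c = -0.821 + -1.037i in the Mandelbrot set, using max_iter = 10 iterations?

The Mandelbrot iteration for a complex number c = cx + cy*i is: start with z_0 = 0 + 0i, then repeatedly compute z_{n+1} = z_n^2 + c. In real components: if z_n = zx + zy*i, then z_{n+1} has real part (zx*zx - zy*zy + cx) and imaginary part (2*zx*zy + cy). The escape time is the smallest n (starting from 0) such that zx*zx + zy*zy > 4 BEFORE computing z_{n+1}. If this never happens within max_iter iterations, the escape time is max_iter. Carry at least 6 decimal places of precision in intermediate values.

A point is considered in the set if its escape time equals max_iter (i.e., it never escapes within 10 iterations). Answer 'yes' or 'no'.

Answer: no

Derivation:
z_0 = 0 + 0i, c = -0.8210 + -1.0370i
Iter 1: z = -0.8210 + -1.0370i, |z|^2 = 1.7494
Iter 2: z = -1.2223 + 0.6658i, |z|^2 = 1.9373
Iter 3: z = 0.2299 + -2.6645i, |z|^2 = 7.1526
Escaped at iteration 3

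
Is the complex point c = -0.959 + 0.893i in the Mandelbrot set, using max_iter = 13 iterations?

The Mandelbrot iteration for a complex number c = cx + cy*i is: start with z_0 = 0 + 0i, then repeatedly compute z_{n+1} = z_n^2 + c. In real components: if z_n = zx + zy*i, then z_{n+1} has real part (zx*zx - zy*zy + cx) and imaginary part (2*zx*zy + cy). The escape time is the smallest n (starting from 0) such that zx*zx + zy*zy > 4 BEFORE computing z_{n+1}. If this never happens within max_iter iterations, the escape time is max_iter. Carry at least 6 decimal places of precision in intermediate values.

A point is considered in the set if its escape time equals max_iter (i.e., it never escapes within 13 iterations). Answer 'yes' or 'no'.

Answer: no

Derivation:
z_0 = 0 + 0i, c = -0.9590 + 0.8930i
Iter 1: z = -0.9590 + 0.8930i, |z|^2 = 1.7171
Iter 2: z = -0.8368 + -0.8198i, |z|^2 = 1.3722
Iter 3: z = -0.9308 + 2.2649i, |z|^2 = 5.9963
Escaped at iteration 3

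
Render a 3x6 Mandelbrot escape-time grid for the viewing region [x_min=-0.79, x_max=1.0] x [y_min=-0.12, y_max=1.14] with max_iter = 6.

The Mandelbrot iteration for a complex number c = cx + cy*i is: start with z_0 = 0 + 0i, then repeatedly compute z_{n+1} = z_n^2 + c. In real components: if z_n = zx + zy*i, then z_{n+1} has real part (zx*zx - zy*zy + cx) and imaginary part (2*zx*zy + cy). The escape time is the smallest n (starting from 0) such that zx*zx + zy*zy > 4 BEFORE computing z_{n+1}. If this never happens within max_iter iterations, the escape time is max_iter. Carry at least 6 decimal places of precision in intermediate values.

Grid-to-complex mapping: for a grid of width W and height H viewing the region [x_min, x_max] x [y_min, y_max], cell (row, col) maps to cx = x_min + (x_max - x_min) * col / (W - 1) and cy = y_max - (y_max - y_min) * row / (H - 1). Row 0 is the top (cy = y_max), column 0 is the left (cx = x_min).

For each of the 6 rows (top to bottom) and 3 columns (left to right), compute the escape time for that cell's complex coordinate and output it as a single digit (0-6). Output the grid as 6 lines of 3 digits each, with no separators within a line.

(row=0, col=0): c = -0.7900 + 1.1400i → escape time 3
(row=0, col=1): c = 0.1050 + 1.1400i → escape time 3
(row=0, col=2): c = 1.0000 + 1.1400i → escape time 2
(row=1, col=0): c = -0.7900 + 0.8880i → escape time 4
(row=1, col=1): c = 0.1050 + 0.8880i → escape time 5
(row=1, col=2): c = 1.0000 + 0.8880i → escape time 2
(row=2, col=0): c = -0.7900 + 0.6360i → escape time 5
(row=2, col=1): c = 0.1050 + 0.6360i → escape time 6
(row=2, col=2): c = 1.0000 + 0.6360i → escape time 2
(row=3, col=0): c = -0.7900 + 0.3840i → escape time 6
(row=3, col=1): c = 0.1050 + 0.3840i → escape time 6
(row=3, col=2): c = 1.0000 + 0.3840i → escape time 2
(row=4, col=0): c = -0.7900 + 0.1320i → escape time 6
(row=4, col=1): c = 0.1050 + 0.1320i → escape time 6
(row=4, col=2): c = 1.0000 + 0.1320i → escape time 2
(row=5, col=0): c = -0.7900 + -0.1200i → escape time 6
(row=5, col=1): c = 0.1050 + -0.1200i → escape time 6
(row=5, col=2): c = 1.0000 + -0.1200i → escape time 2

Answer: 332
452
562
662
662
662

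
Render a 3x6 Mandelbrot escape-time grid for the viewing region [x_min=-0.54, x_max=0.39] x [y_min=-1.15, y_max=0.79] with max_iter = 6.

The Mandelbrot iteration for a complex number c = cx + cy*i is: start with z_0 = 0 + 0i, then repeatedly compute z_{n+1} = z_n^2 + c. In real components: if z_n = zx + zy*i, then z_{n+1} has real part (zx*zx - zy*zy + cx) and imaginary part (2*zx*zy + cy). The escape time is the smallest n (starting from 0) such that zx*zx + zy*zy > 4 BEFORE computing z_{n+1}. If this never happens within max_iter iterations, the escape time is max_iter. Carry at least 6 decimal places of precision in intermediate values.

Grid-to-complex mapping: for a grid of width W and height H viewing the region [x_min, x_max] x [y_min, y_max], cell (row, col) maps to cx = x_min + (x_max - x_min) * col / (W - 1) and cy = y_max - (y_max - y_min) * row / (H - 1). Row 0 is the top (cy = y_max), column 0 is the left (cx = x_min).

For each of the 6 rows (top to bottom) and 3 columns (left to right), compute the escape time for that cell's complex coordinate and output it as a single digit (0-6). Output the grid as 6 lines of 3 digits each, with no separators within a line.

Answer: 564
666
666
666
664
342

Derivation:
(row=0, col=0): c = -0.5400 + 0.7900i → escape time 5
(row=0, col=1): c = -0.0750 + 0.7900i → escape time 6
(row=0, col=2): c = 0.3900 + 0.7900i → escape time 4
(row=1, col=0): c = -0.5400 + 0.4020i → escape time 6
(row=1, col=1): c = -0.0750 + 0.4020i → escape time 6
(row=1, col=2): c = 0.3900 + 0.4020i → escape time 6
(row=2, col=0): c = -0.5400 + 0.0140i → escape time 6
(row=2, col=1): c = -0.0750 + 0.0140i → escape time 6
(row=2, col=2): c = 0.3900 + 0.0140i → escape time 6
(row=3, col=0): c = -0.5400 + -0.3740i → escape time 6
(row=3, col=1): c = -0.0750 + -0.3740i → escape time 6
(row=3, col=2): c = 0.3900 + -0.3740i → escape time 6
(row=4, col=0): c = -0.5400 + -0.7620i → escape time 6
(row=4, col=1): c = -0.0750 + -0.7620i → escape time 6
(row=4, col=2): c = 0.3900 + -0.7620i → escape time 4
(row=5, col=0): c = -0.5400 + -1.1500i → escape time 3
(row=5, col=1): c = -0.0750 + -1.1500i → escape time 4
(row=5, col=2): c = 0.3900 + -1.1500i → escape time 2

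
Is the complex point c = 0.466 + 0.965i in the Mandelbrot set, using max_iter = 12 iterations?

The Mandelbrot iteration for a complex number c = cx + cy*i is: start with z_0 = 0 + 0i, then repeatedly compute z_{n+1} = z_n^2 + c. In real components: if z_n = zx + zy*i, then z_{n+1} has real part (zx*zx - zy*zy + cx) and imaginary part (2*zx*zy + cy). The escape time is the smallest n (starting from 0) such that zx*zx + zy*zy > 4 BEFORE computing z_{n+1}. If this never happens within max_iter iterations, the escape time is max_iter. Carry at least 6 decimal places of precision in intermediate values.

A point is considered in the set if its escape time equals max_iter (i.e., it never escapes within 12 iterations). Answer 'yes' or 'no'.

z_0 = 0 + 0i, c = 0.4660 + 0.9650i
Iter 1: z = 0.4660 + 0.9650i, |z|^2 = 1.1484
Iter 2: z = -0.2481 + 1.8644i, |z|^2 = 3.5375
Iter 3: z = -2.9484 + 0.0400i, |z|^2 = 8.6945
Escaped at iteration 3

Answer: no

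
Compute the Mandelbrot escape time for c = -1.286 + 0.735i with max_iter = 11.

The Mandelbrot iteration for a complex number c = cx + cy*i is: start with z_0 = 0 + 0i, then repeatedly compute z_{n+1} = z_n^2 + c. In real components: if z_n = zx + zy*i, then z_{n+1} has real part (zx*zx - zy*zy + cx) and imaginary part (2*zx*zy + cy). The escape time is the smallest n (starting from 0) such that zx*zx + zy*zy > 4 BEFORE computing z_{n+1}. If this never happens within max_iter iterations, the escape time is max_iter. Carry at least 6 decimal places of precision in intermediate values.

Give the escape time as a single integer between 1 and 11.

Answer: 3

Derivation:
z_0 = 0 + 0i, c = -1.2860 + 0.7350i
Iter 1: z = -1.2860 + 0.7350i, |z|^2 = 2.1940
Iter 2: z = -0.1724 + -1.1554i, |z|^2 = 1.3647
Iter 3: z = -2.5913 + 1.1335i, |z|^2 = 7.9994
Escaped at iteration 3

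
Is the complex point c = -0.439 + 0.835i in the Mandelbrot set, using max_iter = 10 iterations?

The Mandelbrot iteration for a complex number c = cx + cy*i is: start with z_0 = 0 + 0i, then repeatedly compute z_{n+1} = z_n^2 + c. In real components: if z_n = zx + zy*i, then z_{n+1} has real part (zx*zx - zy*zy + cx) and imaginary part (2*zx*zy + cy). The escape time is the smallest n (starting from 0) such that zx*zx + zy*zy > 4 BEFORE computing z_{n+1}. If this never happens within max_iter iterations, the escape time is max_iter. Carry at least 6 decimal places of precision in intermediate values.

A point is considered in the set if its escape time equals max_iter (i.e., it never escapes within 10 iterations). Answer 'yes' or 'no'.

Answer: no

Derivation:
z_0 = 0 + 0i, c = -0.4390 + 0.8350i
Iter 1: z = -0.4390 + 0.8350i, |z|^2 = 0.8899
Iter 2: z = -0.9435 + 0.1019i, |z|^2 = 0.9006
Iter 3: z = 0.4408 + 0.6428i, |z|^2 = 0.6075
Iter 4: z = -0.6578 + 1.4017i, |z|^2 = 2.3975
Iter 5: z = -1.9710 + -1.0092i, |z|^2 = 4.9033
Escaped at iteration 5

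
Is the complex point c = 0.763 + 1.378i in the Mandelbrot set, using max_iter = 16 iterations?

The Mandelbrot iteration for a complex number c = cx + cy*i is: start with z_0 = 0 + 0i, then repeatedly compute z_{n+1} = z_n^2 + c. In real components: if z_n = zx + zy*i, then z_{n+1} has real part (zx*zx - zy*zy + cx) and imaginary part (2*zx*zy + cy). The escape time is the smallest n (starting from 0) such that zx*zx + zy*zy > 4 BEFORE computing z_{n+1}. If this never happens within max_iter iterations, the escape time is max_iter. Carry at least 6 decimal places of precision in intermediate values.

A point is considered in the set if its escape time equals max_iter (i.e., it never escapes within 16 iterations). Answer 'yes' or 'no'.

z_0 = 0 + 0i, c = 0.7630 + 1.3780i
Iter 1: z = 0.7630 + 1.3780i, |z|^2 = 2.4811
Iter 2: z = -0.5537 + 3.4808i, |z|^2 = 12.4228
Escaped at iteration 2

Answer: no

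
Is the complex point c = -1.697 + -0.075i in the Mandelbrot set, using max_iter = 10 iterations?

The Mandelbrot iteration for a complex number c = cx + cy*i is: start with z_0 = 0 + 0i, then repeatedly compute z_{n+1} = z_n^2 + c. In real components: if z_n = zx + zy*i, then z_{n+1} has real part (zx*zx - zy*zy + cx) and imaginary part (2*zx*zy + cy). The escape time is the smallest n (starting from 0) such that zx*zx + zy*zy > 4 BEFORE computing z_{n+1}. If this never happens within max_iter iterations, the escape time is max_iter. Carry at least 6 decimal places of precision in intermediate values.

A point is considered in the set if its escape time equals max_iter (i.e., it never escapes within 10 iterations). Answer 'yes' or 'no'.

Answer: no

Derivation:
z_0 = 0 + 0i, c = -1.6970 + -0.0750i
Iter 1: z = -1.6970 + -0.0750i, |z|^2 = 2.8854
Iter 2: z = 1.1772 + 0.1795i, |z|^2 = 1.4180
Iter 3: z = -0.3435 + 0.3477i, |z|^2 = 0.2389
Iter 4: z = -1.6999 + -0.3139i, |z|^2 = 2.9883
Iter 5: z = 1.0943 + 0.9921i, |z|^2 = 2.1817
Iter 6: z = -1.4839 + 2.0963i, |z|^2 = 6.5964
Escaped at iteration 6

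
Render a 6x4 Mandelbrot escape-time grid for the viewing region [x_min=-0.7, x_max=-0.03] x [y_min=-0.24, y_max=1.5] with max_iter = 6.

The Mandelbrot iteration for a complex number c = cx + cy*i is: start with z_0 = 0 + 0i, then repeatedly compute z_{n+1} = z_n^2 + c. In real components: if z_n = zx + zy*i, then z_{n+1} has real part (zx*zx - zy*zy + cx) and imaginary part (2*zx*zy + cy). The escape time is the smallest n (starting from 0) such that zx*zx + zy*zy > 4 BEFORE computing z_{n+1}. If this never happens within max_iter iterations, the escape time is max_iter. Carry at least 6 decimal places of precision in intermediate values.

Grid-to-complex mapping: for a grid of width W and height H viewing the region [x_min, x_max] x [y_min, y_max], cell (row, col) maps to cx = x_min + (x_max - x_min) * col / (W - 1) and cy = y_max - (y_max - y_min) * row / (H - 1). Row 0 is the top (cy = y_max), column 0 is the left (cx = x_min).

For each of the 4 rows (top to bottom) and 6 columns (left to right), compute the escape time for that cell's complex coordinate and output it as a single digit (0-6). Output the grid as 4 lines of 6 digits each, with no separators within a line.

Answer: 222222
445666
666666
666666

Derivation:
(row=0, col=0): c = -0.7000 + 1.5000i → escape time 2
(row=0, col=1): c = -0.5660 + 1.5000i → escape time 2
(row=0, col=2): c = -0.4320 + 1.5000i → escape time 2
(row=0, col=3): c = -0.2980 + 1.5000i → escape time 2
(row=0, col=4): c = -0.1640 + 1.5000i → escape time 2
(row=0, col=5): c = -0.0300 + 1.5000i → escape time 2
(row=1, col=0): c = -0.7000 + 0.9200i → escape time 4
(row=1, col=1): c = -0.5660 + 0.9200i → escape time 4
(row=1, col=2): c = -0.4320 + 0.9200i → escape time 5
(row=1, col=3): c = -0.2980 + 0.9200i → escape time 6
(row=1, col=4): c = -0.1640 + 0.9200i → escape time 6
(row=1, col=5): c = -0.0300 + 0.9200i → escape time 6
(row=2, col=0): c = -0.7000 + 0.3400i → escape time 6
(row=2, col=1): c = -0.5660 + 0.3400i → escape time 6
(row=2, col=2): c = -0.4320 + 0.3400i → escape time 6
(row=2, col=3): c = -0.2980 + 0.3400i → escape time 6
(row=2, col=4): c = -0.1640 + 0.3400i → escape time 6
(row=2, col=5): c = -0.0300 + 0.3400i → escape time 6
(row=3, col=0): c = -0.7000 + -0.2400i → escape time 6
(row=3, col=1): c = -0.5660 + -0.2400i → escape time 6
(row=3, col=2): c = -0.4320 + -0.2400i → escape time 6
(row=3, col=3): c = -0.2980 + -0.2400i → escape time 6
(row=3, col=4): c = -0.1640 + -0.2400i → escape time 6
(row=3, col=5): c = -0.0300 + -0.2400i → escape time 6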